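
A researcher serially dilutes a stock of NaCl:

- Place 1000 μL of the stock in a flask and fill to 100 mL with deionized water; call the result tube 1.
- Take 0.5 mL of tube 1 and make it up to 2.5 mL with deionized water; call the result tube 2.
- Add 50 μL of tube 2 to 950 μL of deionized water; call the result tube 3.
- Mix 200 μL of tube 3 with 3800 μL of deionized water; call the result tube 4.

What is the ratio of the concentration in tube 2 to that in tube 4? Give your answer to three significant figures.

400

Step 1: 1000 μL brought to 100 mL → factor 1 × 10^5/1000 = 100
Step 2: 0.5 mL brought to 2.5 mL → factor 2.5/0.5 = 5
Step 3: 50 μL + 950 μL = 1000 μL total → factor 1000/50 = 20
Step 4: 200 μL + 3800 μL = 4000 μL total → factor 4000/200 = 20
Dilution factor to tube 2 = 500; to tube 4 = 2 × 10^5
[tube 2]/[tube 4] = (factor to tube 4)/(factor to tube 2) = 2 × 10^5/500 = 400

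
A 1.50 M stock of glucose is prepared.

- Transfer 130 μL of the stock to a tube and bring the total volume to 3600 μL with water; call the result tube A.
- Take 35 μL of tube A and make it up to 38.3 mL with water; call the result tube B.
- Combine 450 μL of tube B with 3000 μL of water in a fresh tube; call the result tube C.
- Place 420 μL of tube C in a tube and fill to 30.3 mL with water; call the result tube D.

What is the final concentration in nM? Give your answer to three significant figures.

89.5 nM

Step 1: 130 μL brought to 3600 μL → factor 3600/130 = 27.692
Step 2: 35 μL brought to 38.3 mL → factor 38300/35 = 1094.3
Step 3: 450 μL + 3000 μL = 3450 μL total → factor 3450/450 = 7.6667
Step 4: 420 μL brought to 30.3 mL → factor 30300/420 = 72.143
Overall dilution factor = 27.692 × 1094.3 × 7.6667 × 72.143 = 1.6761 × 10^7
Final = 1.50 M / 1.6761 × 10^7 = 8.950 × 10^-8 M = 89.5 nM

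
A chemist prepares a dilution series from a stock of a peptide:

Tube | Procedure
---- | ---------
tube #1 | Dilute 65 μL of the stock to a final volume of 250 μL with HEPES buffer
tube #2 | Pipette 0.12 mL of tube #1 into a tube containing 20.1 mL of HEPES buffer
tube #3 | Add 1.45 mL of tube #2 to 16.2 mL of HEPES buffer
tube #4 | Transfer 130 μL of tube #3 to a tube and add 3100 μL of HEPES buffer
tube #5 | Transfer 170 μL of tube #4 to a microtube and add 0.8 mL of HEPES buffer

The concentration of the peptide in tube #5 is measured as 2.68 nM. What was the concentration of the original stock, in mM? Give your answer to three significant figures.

3.00 mM

Step 1: 65 μL brought to 250 μL → factor 250/65 = 3.8462
Step 2: 0.12 mL + 20.1 mL = 20.22 mL total → factor 20.22/0.12 = 168.5
Step 3: 1.45 mL + 16.2 mL = 17.65 mL total → factor 17.65/1.45 = 12.172
Step 4: 130 μL + 3100 μL = 3230 μL total → factor 3230/130 = 24.846
Step 5: 170 μL + 0.8 mL = 970 μL total → factor 970/170 = 5.7059
Overall dilution factor = 3.8462 × 168.5 × 12.172 × 24.846 × 5.7059 = 1.1184 × 10^6
Stock = 2.68 nM × 1.1184 × 10^6 = 2.997 × 10^6 nM = 3.00 mM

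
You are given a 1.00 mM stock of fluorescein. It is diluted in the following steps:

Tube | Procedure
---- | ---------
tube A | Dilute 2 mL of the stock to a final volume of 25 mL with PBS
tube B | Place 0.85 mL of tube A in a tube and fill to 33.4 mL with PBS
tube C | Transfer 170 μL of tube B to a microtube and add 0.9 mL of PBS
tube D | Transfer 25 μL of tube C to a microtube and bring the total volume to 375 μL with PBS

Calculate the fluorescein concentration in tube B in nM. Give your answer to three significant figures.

Step 1: 2 mL brought to 25 mL → factor 25/2 = 12.5
Step 2: 0.85 mL brought to 33.4 mL → factor 33.4/0.85 = 39.294
Dilution factor through tube B = 12.5 × 39.294 = 491.18
[tube B] = 1.00 mM / 491.18 = 0.002036 mM = 2.04 × 10^3 nM

2.04 × 10^3 nM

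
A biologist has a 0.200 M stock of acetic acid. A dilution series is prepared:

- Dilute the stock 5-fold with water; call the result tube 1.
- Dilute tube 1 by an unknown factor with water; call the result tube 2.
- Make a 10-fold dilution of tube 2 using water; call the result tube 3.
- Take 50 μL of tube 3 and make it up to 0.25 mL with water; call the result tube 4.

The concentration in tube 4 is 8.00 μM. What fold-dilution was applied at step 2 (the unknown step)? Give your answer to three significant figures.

Step 1: 5-fold → factor 5
Step 2: unknown factor x
Step 3: 10-fold → factor 10
Step 4: 50 μL brought to 0.25 mL → factor 250/50 = 5
Product of known-step factors = 250
Overall factor = 0.200 M / (8.00 μM) = 25000
x = 25000 / 250 = 100

100-fold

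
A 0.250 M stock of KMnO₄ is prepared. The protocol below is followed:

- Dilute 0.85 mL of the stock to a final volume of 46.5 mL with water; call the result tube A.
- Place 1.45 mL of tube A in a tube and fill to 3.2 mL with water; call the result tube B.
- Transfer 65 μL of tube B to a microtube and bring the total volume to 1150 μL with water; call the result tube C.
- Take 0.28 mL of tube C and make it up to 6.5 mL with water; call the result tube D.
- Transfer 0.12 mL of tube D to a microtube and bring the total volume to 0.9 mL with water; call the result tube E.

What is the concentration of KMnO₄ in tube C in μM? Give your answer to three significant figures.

117 μM

Step 1: 0.85 mL brought to 46.5 mL → factor 46.5/0.85 = 54.706
Step 2: 1.45 mL brought to 3.2 mL → factor 3.2/1.45 = 2.2069
Step 3: 65 μL brought to 1150 μL → factor 1150/65 = 17.692
Dilution factor through tube C = 54.706 × 2.2069 × 17.692 = 2136
[tube C] = 0.250 M / 2136 = 0.0001170 M = 117 μM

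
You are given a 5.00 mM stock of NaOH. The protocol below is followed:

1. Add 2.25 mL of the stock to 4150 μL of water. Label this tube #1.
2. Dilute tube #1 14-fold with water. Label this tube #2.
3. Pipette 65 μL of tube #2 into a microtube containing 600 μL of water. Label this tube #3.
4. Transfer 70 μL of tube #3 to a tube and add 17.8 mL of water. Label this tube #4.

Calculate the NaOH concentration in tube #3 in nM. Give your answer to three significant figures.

1.23 × 10^4 nM

Step 1: 2.25 mL + 4150 μL = 6.4 mL total → factor 6.4/2.25 = 2.8444
Step 2: 14-fold → factor 14
Step 3: 65 μL + 600 μL = 665 μL total → factor 665/65 = 10.231
Dilution factor through tube #3 = 2.8444 × 14 × 10.231 = 407.41
[tube #3] = 5.00 mM / 407.41 = 0.01227 mM = 1.23 × 10^4 nM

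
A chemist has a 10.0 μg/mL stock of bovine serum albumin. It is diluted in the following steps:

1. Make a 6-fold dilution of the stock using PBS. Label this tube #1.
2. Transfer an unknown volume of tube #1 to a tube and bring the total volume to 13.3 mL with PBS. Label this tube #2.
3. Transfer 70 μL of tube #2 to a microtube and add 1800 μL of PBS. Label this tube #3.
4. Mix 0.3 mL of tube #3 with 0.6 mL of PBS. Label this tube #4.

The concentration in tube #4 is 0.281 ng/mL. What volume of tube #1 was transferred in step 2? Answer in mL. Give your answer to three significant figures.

0.180 mL

Step 1: 6-fold → factor 6
Step 2: v brought to 13.3 mL → factor = 13.3 mL/v
Step 3: 70 μL + 1800 μL = 1870 μL total → factor 1870/70 = 26.714
Step 4: 0.3 mL + 0.6 mL = 0.9 mL total → factor 0.9/0.3 = 3
Product of known-step factors = 480.86
Overall factor = 10.0 μg/mL / (0.281 ng/mL) = 35587
Step-2 factor = 35587 / 480.86 = 74.008
v = 13.3 mL / 74.008 = 0.180 mL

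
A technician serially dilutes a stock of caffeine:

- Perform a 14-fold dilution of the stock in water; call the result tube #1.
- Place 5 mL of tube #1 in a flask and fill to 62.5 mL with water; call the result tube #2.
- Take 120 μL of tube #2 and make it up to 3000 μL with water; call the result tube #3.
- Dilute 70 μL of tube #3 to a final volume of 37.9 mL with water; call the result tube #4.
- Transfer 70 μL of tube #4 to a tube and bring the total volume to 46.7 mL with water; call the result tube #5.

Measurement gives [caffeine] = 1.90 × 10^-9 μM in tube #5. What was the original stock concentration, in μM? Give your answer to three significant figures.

3.00 μM

Step 1: 14-fold → factor 14
Step 2: 5 mL brought to 62.5 mL → factor 62.5/5 = 12.5
Step 3: 120 μL brought to 3000 μL → factor 3000/120 = 25
Step 4: 70 μL brought to 37.9 mL → factor 37900/70 = 541.43
Step 5: 70 μL brought to 46.7 mL → factor 46700/70 = 667.14
Overall dilution factor = 14 × 12.5 × 25 × 541.43 × 667.14 = 1.5803 × 10^9
Stock = 1.90 × 10^-9 μM × 1.5803 × 10^9 = 3.00 μM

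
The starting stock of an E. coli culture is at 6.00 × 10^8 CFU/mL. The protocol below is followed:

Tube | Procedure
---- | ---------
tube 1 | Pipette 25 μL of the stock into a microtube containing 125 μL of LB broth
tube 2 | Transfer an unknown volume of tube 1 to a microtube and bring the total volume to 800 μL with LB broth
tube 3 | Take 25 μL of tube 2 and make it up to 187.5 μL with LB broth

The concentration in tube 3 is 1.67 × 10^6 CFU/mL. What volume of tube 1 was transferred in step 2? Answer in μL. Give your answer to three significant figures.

Step 1: 25 μL + 125 μL = 150 μL total → factor 150/25 = 6
Step 2: v brought to 800 μL → factor = 800 μL/v
Step 3: 25 μL brought to 187.5 μL → factor 187.5/25 = 7.5
Product of known-step factors = 45
Overall factor = 6.00 × 10^8 CFU/mL / (1.67 × 10^6 CFU/mL) = 359.28
Step-2 factor = 359.28 / 45 = 7.984
v = 800 μL / 7.984 = 100 μL

100 μL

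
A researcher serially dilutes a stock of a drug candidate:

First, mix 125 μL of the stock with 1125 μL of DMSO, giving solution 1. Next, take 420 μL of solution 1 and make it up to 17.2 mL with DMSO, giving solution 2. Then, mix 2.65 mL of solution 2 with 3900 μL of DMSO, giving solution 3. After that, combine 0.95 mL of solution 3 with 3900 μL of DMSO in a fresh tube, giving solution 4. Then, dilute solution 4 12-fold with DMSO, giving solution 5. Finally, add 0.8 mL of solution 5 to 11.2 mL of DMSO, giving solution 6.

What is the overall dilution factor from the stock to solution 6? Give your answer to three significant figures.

Step 1: 125 μL + 1125 μL = 1250 μL total → factor 1250/125 = 10
Step 2: 420 μL brought to 17.2 mL → factor 17200/420 = 40.952
Step 3: 2.65 mL + 3900 μL = 6.55 mL total → factor 6.55/2.65 = 2.4717
Step 4: 0.95 mL + 3900 μL = 4.85 mL total → factor 4.85/0.95 = 5.1053
Step 5: 12-fold → factor 12
Step 6: 0.8 mL + 11.2 mL = 12 mL total → factor 12/0.8 = 15
Overall dilution factor = 10 × 40.952 × 2.4717 × 5.1053 × 12 × 15 = 9.3018 × 10^5

9.30 × 10^5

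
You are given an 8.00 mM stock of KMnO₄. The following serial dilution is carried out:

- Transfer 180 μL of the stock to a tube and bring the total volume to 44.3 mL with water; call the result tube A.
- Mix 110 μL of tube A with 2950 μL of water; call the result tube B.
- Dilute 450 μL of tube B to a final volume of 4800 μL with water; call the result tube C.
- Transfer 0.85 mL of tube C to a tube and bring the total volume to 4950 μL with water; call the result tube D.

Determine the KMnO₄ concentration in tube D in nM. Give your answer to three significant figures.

18.8 nM

Step 1: 180 μL brought to 44.3 mL → factor 44300/180 = 246.11
Step 2: 110 μL + 2950 μL = 3060 μL total → factor 3060/110 = 27.818
Step 3: 450 μL brought to 4800 μL → factor 4800/450 = 10.667
Step 4: 0.85 mL brought to 4950 μL → factor 4.95/0.85 = 5.8235
Overall dilution factor = 246.11 × 27.818 × 10.667 × 5.8235 = 4.2528 × 10^5
Final = 8.00 mM / 4.2528 × 10^5 = 1.881 × 10^-5 mM = 18.8 nM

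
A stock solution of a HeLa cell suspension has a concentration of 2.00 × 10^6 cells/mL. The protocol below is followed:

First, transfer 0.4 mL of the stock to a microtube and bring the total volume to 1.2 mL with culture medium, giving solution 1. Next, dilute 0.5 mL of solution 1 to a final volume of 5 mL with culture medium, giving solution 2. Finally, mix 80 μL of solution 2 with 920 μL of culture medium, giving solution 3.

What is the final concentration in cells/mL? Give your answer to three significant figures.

Step 1: 0.4 mL brought to 1.2 mL → factor 1.2/0.4 = 3
Step 2: 0.5 mL brought to 5 mL → factor 5/0.5 = 10
Step 3: 80 μL + 920 μL = 1000 μL total → factor 1000/80 = 12.5
Overall dilution factor = 3 × 10 × 12.5 = 375
Final = 2.00 × 10^6 cells/mL / 375 = 5.33 × 10^3 cells/mL

5.33 × 10^3 cells/mL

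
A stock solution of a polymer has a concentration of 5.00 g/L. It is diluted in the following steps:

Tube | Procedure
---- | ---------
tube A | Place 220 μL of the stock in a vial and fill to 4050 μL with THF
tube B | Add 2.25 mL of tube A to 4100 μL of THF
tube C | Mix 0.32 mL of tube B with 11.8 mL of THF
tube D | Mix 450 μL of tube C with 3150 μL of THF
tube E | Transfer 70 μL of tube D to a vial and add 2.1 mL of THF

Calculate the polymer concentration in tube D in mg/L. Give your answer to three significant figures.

Step 1: 220 μL brought to 4050 μL → factor 4050/220 = 18.409
Step 2: 2.25 mL + 4100 μL = 6.35 mL total → factor 6.35/2.25 = 2.8222
Step 3: 0.32 mL + 11.8 mL = 12.12 mL total → factor 12.12/0.32 = 37.875
Step 4: 450 μL + 3150 μL = 3600 μL total → factor 3600/450 = 8
Dilution factor through tube D = 18.409 × 2.8222 × 37.875 × 8 = 15742
[tube D] = 5.00 g/L / 15742 = 0.0003176 g/L = 0.318 mg/L

0.318 mg/L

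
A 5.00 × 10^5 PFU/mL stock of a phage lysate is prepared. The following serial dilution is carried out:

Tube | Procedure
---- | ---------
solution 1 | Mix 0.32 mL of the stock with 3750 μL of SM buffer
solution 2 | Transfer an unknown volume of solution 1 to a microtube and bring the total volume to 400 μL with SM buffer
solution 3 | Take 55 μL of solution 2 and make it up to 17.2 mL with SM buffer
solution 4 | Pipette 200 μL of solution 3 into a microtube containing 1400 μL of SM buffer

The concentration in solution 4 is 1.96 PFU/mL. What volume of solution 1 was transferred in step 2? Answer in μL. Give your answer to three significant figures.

Step 1: 0.32 mL + 3750 μL = 4.07 mL total → factor 4.07/0.32 = 12.719
Step 2: v brought to 400 μL → factor = 400 μL/v
Step 3: 55 μL brought to 17.2 mL → factor 17200/55 = 312.73
Step 4: 200 μL + 1400 μL = 1600 μL total → factor 1600/200 = 8
Product of known-step factors = 31820
Overall factor = 5.00 × 10^5 PFU/mL / (1.96 PFU/mL) = 2.551 × 10^5
Step-2 factor = 2.551 × 10^5 / 31820 = 8.017
v = 400 μL / 8.017 = 49.9 μL

49.9 μL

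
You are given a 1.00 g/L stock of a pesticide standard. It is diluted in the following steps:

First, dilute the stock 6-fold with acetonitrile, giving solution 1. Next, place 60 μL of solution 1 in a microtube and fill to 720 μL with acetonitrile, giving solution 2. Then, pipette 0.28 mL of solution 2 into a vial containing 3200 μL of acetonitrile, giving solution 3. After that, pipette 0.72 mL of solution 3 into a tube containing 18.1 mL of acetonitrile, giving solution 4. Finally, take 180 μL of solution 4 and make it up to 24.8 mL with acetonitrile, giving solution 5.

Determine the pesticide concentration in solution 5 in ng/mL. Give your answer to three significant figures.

0.310 ng/mL

Step 1: 6-fold → factor 6
Step 2: 60 μL brought to 720 μL → factor 720/60 = 12
Step 3: 0.28 mL + 3200 μL = 3.48 mL total → factor 3.48/0.28 = 12.429
Step 4: 0.72 mL + 18.1 mL = 18.82 mL total → factor 18.82/0.72 = 26.139
Step 5: 180 μL brought to 24.8 mL → factor 24800/180 = 137.78
Overall dilution factor = 6 × 12 × 12.429 × 26.139 × 137.78 = 3.2227 × 10^6
Final = 1.00 g/L / 3.2227 × 10^6 = 3.103 × 10^-7 g/L = 0.310 ng/mL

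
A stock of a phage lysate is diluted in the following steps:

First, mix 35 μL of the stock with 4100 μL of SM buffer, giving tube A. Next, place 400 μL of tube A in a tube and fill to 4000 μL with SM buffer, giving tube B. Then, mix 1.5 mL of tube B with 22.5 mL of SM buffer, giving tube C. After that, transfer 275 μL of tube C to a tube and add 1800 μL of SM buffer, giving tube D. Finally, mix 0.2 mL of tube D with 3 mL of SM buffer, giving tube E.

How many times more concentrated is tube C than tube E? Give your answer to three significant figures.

121

Step 1: 35 μL + 4100 μL = 4135 μL total → factor 4135/35 = 118.14
Step 2: 400 μL brought to 4000 μL → factor 4000/400 = 10
Step 3: 1.5 mL + 22.5 mL = 24 mL total → factor 24/1.5 = 16
Step 4: 275 μL + 1800 μL = 2075 μL total → factor 2075/275 = 7.5455
Step 5: 0.2 mL + 3 mL = 3.2 mL total → factor 3.2/0.2 = 16
Dilution factor to tube C = 18903; to tube E = 2.2821 × 10^6
[tube C]/[tube E] = (factor to tube E)/(factor to tube C) = 2.2821 × 10^6/18903 = 121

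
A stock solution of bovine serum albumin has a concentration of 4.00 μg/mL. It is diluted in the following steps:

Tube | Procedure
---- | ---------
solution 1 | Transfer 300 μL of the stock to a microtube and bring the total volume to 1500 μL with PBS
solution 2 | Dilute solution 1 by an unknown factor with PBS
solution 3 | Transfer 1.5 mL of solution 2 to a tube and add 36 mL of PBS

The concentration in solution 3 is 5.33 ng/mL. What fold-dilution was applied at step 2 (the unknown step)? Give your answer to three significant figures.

6.00-fold

Step 1: 300 μL brought to 1500 μL → factor 1500/300 = 5
Step 2: unknown factor x
Step 3: 1.5 mL + 36 mL = 37.5 mL total → factor 37.5/1.5 = 25
Product of known-step factors = 125
Overall factor = 4.00 μg/mL / (5.33 ng/mL) = 750.47
x = 750.47 / 125 = 6.00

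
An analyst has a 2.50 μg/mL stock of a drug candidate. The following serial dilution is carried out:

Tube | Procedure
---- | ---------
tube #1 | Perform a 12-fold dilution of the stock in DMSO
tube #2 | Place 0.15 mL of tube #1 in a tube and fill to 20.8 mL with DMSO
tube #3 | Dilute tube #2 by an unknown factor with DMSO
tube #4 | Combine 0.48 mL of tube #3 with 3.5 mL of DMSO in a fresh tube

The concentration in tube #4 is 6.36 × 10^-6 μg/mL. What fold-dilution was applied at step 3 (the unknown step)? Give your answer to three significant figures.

Step 1: 12-fold → factor 12
Step 2: 0.15 mL brought to 20.8 mL → factor 20.8/0.15 = 138.67
Step 3: unknown factor x
Step 4: 0.48 mL + 3.5 mL = 3.98 mL total → factor 3.98/0.48 = 8.2917
Product of known-step factors = 13797
Overall factor = 2.50 μg/mL / (6.36 × 10^-6 μg/mL) = 3.9308 × 10^5
x = 3.9308 × 10^5 / 13797 = 28.5

28.5-fold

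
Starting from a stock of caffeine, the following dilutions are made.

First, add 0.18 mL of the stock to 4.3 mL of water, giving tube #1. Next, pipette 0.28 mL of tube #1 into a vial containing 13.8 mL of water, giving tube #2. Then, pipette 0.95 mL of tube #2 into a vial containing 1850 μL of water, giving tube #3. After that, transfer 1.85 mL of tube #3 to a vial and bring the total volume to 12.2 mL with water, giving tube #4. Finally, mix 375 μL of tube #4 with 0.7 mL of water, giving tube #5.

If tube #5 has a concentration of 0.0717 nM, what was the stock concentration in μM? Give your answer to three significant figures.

Step 1: 0.18 mL + 4.3 mL = 4.48 mL total → factor 4.48/0.18 = 24.889
Step 2: 0.28 mL + 13.8 mL = 14.08 mL total → factor 14.08/0.28 = 50.286
Step 3: 0.95 mL + 1850 μL = 2.8 mL total → factor 2.8/0.95 = 2.9474
Step 4: 1.85 mL brought to 12.2 mL → factor 12.2/1.85 = 6.5946
Step 5: 375 μL + 0.7 mL = 1075 μL total → factor 1075/375 = 2.8667
Overall dilution factor = 24.889 × 50.286 × 2.9474 × 6.5946 × 2.8667 = 69735
Stock = 0.0717 nM × 69735 = 5000 nM = 5.00 μM

5.00 μM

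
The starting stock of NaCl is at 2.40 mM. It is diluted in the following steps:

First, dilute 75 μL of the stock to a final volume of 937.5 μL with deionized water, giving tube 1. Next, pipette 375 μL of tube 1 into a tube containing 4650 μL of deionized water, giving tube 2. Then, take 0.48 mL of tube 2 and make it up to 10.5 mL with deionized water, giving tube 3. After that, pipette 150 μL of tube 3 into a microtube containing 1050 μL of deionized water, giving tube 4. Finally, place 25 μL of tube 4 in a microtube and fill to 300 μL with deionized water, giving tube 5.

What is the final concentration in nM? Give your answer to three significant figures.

Step 1: 75 μL brought to 937.5 μL → factor 937.5/75 = 12.5
Step 2: 375 μL + 4650 μL = 5025 μL total → factor 5025/375 = 13.4
Step 3: 0.48 mL brought to 10.5 mL → factor 10.5/0.48 = 21.875
Step 4: 150 μL + 1050 μL = 1200 μL total → factor 1200/150 = 8
Step 5: 25 μL brought to 300 μL → factor 300/25 = 12
Overall dilution factor = 12.5 × 13.4 × 21.875 × 8 × 12 = 3.5175 × 10^5
Final = 2.40 mM / 3.5175 × 10^5 = 6.823 × 10^-6 mM = 6.82 nM

6.82 nM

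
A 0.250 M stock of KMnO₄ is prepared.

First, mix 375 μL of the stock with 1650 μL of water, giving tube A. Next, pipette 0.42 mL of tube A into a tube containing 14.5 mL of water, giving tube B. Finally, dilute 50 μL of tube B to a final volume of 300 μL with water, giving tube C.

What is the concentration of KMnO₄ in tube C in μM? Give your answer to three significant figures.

217 μM

Step 1: 375 μL + 1650 μL = 2025 μL total → factor 2025/375 = 5.4
Step 2: 0.42 mL + 14.5 mL = 14.92 mL total → factor 14.92/0.42 = 35.524
Step 3: 50 μL brought to 300 μL → factor 300/50 = 6
Overall dilution factor = 5.4 × 35.524 × 6 = 1151
Final = 0.250 M / 1151 = 0.0002172 M = 217 μM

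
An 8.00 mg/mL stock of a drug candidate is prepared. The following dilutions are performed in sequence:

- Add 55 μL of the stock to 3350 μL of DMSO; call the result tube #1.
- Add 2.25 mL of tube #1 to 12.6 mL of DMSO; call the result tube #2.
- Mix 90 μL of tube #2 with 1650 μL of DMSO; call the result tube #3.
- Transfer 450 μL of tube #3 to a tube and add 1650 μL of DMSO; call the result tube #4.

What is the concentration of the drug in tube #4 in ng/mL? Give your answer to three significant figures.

Step 1: 55 μL + 3350 μL = 3405 μL total → factor 3405/55 = 61.909
Step 2: 2.25 mL + 12.6 mL = 14.85 mL total → factor 14.85/2.25 = 6.6
Step 3: 90 μL + 1650 μL = 1740 μL total → factor 1740/90 = 19.333
Step 4: 450 μL + 1650 μL = 2100 μL total → factor 2100/450 = 4.6667
Overall dilution factor = 61.909 × 6.6 × 19.333 × 4.6667 = 36865
Final = 8.00 mg/mL / 36865 = 0.0002170 mg/mL = 217 ng/mL

217 ng/mL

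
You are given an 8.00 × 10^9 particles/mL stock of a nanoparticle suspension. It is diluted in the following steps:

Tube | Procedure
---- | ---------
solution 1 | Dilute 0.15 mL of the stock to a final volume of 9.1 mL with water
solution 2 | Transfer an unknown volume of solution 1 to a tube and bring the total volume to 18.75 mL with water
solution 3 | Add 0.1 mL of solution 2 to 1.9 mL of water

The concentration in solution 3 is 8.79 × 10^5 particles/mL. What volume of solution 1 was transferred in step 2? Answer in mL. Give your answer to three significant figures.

Step 1: 0.15 mL brought to 9.1 mL → factor 9.1/0.15 = 60.667
Step 2: v brought to 18.75 mL → factor = 18.75 mL/v
Step 3: 0.1 mL + 1.9 mL = 2 mL total → factor 2/0.1 = 20
Product of known-step factors = 1213.3
Overall factor = 8.00 × 10^9 particles/mL / (8.79 × 10^5 particles/mL) = 9101.3
Step-2 factor = 9101.3 / 1213.3 = 7.501
v = 18.75 mL / 7.501 = 2.50 mL

2.50 mL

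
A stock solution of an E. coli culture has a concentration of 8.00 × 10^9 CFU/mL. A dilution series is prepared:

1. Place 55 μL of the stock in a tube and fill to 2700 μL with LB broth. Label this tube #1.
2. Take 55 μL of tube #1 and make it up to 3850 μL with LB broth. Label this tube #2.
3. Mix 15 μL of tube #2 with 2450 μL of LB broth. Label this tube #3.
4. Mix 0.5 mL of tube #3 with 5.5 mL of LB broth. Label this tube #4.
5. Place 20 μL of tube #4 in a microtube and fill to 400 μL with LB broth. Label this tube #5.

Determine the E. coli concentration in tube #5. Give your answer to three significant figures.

59.0 CFU/mL

Step 1: 55 μL brought to 2700 μL → factor 2700/55 = 49.091
Step 2: 55 μL brought to 3850 μL → factor 3850/55 = 70
Step 3: 15 μL + 2450 μL = 2465 μL total → factor 2465/15 = 164.33
Step 4: 0.5 mL + 5.5 mL = 6 mL total → factor 6/0.5 = 12
Step 5: 20 μL brought to 400 μL → factor 400/20 = 20
Overall dilution factor = 49.091 × 70 × 164.33 × 12 × 20 = 1.3553 × 10^8
Final = 8.00 × 10^9 CFU/mL / 1.3553 × 10^8 = 59.0 CFU/mL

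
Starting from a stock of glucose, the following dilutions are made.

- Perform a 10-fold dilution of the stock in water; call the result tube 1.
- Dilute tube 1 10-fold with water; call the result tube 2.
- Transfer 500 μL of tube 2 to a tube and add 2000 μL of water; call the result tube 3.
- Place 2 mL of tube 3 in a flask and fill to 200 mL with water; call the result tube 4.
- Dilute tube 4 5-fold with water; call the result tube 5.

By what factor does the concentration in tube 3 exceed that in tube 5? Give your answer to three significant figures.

Step 1: 10-fold → factor 10
Step 2: 10-fold → factor 10
Step 3: 500 μL + 2000 μL = 2500 μL total → factor 2500/500 = 5
Step 4: 2 mL brought to 200 mL → factor 200/2 = 100
Step 5: 5-fold → factor 5
Dilution factor to tube 3 = 500; to tube 5 = 2.5 × 10^5
[tube 3]/[tube 5] = (factor to tube 5)/(factor to tube 3) = 2.5 × 10^5/500 = 500

500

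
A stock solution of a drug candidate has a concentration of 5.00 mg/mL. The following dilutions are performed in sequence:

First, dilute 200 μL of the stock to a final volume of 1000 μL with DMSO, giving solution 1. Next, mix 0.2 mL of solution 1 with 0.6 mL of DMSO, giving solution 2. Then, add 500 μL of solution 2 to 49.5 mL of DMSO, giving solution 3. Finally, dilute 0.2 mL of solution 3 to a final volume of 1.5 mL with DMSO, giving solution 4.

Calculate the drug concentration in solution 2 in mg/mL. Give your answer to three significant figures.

0.250 mg/mL

Step 1: 200 μL brought to 1000 μL → factor 1000/200 = 5
Step 2: 0.2 mL + 0.6 mL = 0.8 mL total → factor 0.8/0.2 = 4
Dilution factor through solution 2 = 5 × 4 = 20
[solution 2] = 5.00 mg/mL / 20 = 0.250 mg/mL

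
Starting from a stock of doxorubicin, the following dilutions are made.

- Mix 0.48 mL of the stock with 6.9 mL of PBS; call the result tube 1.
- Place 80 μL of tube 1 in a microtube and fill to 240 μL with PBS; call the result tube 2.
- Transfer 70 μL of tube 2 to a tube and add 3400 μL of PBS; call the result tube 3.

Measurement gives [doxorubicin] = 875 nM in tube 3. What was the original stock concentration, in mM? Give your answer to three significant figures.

2.00 mM

Step 1: 0.48 mL + 6.9 mL = 7.38 mL total → factor 7.38/0.48 = 15.375
Step 2: 80 μL brought to 240 μL → factor 240/80 = 3
Step 3: 70 μL + 3400 μL = 3470 μL total → factor 3470/70 = 49.571
Overall dilution factor = 15.375 × 3 × 49.571 = 2286.5
Stock = 875 nM × 2286.5 = 2.001 × 10^6 nM = 2.00 mM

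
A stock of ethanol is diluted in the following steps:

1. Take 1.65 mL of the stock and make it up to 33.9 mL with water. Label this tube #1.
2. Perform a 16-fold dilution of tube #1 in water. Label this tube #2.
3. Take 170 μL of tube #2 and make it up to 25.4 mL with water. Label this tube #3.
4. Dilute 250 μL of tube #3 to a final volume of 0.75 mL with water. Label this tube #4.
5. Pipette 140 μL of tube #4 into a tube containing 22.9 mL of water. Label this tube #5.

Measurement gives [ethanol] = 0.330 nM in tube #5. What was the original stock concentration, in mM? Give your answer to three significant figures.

Step 1: 1.65 mL brought to 33.9 mL → factor 33.9/1.65 = 20.545
Step 2: 16-fold → factor 16
Step 3: 170 μL brought to 25.4 mL → factor 25400/170 = 149.41
Step 4: 250 μL brought to 0.75 mL → factor 750/250 = 3
Step 5: 140 μL + 22.9 mL = 23040 μL total → factor 23040/140 = 164.57
Overall dilution factor = 20.545 × 16 × 149.41 × 3 × 164.57 = 2.4249 × 10^7
Stock = 0.330 nM × 2.4249 × 10^7 = 8.002 × 10^6 nM = 8.00 mM

8.00 mM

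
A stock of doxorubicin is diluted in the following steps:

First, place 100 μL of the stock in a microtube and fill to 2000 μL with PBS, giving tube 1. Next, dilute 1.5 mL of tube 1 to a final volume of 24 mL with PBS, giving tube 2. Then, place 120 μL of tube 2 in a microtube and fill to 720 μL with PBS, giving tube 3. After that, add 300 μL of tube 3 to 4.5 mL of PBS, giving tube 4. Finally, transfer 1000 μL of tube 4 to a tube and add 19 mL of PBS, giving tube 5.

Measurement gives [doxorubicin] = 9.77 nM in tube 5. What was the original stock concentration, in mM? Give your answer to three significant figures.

6.00 mM

Step 1: 100 μL brought to 2000 μL → factor 2000/100 = 20
Step 2: 1.5 mL brought to 24 mL → factor 24/1.5 = 16
Step 3: 120 μL brought to 720 μL → factor 720/120 = 6
Step 4: 300 μL + 4.5 mL = 4800 μL total → factor 4800/300 = 16
Step 5: 1000 μL + 19 mL = 20000 μL total → factor 20000/1000 = 20
Overall dilution factor = 20 × 16 × 6 × 16 × 20 = 6.144 × 10^5
Stock = 9.77 nM × 6.144 × 10^5 = 6.003 × 10^6 nM = 6.00 mM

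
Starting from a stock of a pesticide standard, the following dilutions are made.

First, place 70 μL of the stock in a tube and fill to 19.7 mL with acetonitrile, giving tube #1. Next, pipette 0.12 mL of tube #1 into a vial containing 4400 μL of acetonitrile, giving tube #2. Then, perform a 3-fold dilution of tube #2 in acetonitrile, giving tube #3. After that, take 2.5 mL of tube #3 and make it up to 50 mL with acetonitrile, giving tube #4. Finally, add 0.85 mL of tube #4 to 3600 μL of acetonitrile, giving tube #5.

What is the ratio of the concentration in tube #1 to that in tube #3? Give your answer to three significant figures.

113

Step 1: 70 μL brought to 19.7 mL → factor 19700/70 = 281.43
Step 2: 0.12 mL + 4400 μL = 4.52 mL total → factor 4.52/0.12 = 37.667
Step 3: 3-fold → factor 3
Dilution factor to tube #1 = 281.43; to tube #3 = 31801
[tube #1]/[tube #3] = (factor to tube #3)/(factor to tube #1) = 31801/281.43 = 113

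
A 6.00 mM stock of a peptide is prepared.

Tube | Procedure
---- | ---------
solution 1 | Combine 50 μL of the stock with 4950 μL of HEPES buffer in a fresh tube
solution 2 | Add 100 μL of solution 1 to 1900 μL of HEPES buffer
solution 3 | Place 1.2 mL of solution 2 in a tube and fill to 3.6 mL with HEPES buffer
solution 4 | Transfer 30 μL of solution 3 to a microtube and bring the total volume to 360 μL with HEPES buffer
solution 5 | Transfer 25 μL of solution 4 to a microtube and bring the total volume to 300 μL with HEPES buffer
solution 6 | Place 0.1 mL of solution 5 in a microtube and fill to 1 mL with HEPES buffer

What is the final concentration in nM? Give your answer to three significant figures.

0.694 nM

Step 1: 50 μL + 4950 μL = 5000 μL total → factor 5000/50 = 100
Step 2: 100 μL + 1900 μL = 2000 μL total → factor 2000/100 = 20
Step 3: 1.2 mL brought to 3.6 mL → factor 3.6/1.2 = 3
Step 4: 30 μL brought to 360 μL → factor 360/30 = 12
Step 5: 25 μL brought to 300 μL → factor 300/25 = 12
Step 6: 0.1 mL brought to 1 mL → factor 1/0.1 = 10
Overall dilution factor = 100 × 20 × 3 × 12 × 12 × 10 = 8.64 × 10^6
Final = 6.00 mM / 8.64 × 10^6 = 6.944 × 10^-7 mM = 0.694 nM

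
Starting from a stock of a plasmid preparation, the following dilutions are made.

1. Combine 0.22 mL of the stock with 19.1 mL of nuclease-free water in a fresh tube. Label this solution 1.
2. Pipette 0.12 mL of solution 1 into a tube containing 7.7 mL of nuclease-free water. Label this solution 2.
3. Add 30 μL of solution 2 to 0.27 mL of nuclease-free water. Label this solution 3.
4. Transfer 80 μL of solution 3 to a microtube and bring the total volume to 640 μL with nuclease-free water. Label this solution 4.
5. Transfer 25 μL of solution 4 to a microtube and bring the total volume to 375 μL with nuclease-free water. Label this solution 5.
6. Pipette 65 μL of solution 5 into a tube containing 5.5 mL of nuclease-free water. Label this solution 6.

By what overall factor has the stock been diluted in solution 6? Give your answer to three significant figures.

Step 1: 0.22 mL + 19.1 mL = 19.32 mL total → factor 19.32/0.22 = 87.818
Step 2: 0.12 mL + 7.7 mL = 7.82 mL total → factor 7.82/0.12 = 65.167
Step 3: 30 μL + 0.27 mL = 300 μL total → factor 300/30 = 10
Step 4: 80 μL brought to 640 μL → factor 640/80 = 8
Step 5: 25 μL brought to 375 μL → factor 375/25 = 15
Step 6: 65 μL + 5.5 mL = 5565 μL total → factor 5565/65 = 85.615
Overall dilution factor = 87.818 × 65.167 × 10 × 8 × 15 × 85.615 = 5.8795 × 10^8

5.88 × 10^8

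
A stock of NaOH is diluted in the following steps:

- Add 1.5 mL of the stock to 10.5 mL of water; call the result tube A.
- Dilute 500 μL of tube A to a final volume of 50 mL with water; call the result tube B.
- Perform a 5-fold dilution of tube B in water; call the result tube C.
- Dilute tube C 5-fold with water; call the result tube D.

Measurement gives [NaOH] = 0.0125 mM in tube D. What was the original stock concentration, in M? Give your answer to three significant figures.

Step 1: 1.5 mL + 10.5 mL = 12 mL total → factor 12/1.5 = 8
Step 2: 500 μL brought to 50 mL → factor 50000/500 = 100
Step 3: 5-fold → factor 5
Step 4: 5-fold → factor 5
Overall dilution factor = 8 × 100 × 5 × 5 = 20000
Stock = 0.0125 mM × 20000 = 250.0 mM = 0.250 M

0.250 M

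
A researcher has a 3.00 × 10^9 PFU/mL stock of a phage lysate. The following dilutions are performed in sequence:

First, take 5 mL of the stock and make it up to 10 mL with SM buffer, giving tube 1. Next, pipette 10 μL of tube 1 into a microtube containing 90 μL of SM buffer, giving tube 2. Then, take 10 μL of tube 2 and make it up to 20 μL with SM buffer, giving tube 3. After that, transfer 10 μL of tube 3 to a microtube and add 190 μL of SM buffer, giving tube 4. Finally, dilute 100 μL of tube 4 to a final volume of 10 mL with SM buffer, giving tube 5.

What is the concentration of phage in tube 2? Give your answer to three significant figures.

Step 1: 5 mL brought to 10 mL → factor 10/5 = 2
Step 2: 10 μL + 90 μL = 100 μL total → factor 100/10 = 10
Dilution factor through tube 2 = 2 × 10 = 20
[tube 2] = 3.00 × 10^9 PFU/mL / 20 = 1.50 × 10^8 PFU/mL

1.50 × 10^8 PFU/mL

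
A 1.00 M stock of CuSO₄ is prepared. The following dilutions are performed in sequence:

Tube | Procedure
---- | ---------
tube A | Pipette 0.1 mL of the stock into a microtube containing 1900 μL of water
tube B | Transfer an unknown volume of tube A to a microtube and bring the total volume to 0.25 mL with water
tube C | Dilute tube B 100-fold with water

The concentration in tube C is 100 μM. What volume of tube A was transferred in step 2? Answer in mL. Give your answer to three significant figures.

Step 1: 0.1 mL + 1900 μL = 2 mL total → factor 2/0.1 = 20
Step 2: v brought to 0.25 mL → factor = 0.25 mL/v
Step 3: 100-fold → factor 100
Product of known-step factors = 2000
Overall factor = 1.00 M / (100 μM) = 10000
Step-2 factor = 10000 / 2000 = 5
v = 0.25 mL / 5 = 0.0500 mL

0.0500 mL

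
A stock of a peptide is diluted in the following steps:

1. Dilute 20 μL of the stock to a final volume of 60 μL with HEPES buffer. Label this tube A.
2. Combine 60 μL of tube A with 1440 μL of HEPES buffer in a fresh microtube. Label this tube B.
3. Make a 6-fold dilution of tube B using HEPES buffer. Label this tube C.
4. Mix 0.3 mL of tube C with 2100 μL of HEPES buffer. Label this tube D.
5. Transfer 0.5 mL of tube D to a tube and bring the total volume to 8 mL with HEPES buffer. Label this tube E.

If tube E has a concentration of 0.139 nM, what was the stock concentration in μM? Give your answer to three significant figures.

Step 1: 20 μL brought to 60 μL → factor 60/20 = 3
Step 2: 60 μL + 1440 μL = 1500 μL total → factor 1500/60 = 25
Step 3: 6-fold → factor 6
Step 4: 0.3 mL + 2100 μL = 2.4 mL total → factor 2.4/0.3 = 8
Step 5: 0.5 mL brought to 8 mL → factor 8/0.5 = 16
Overall dilution factor = 3 × 25 × 6 × 8 × 16 = 57600
Stock = 0.139 nM × 57600 = 8006 nM = 8.01 μM

8.01 μM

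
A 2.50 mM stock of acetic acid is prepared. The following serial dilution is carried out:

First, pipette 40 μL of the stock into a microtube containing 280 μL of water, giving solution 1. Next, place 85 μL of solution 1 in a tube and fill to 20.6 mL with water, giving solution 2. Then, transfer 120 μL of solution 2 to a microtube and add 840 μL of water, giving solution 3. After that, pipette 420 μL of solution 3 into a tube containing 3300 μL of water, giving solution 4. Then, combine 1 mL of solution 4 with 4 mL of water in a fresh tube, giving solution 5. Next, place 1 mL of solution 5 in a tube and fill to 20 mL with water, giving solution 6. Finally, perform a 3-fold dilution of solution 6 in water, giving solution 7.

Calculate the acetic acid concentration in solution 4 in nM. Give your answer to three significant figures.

Step 1: 40 μL + 280 μL = 320 μL total → factor 320/40 = 8
Step 2: 85 μL brought to 20.6 mL → factor 20600/85 = 242.35
Step 3: 120 μL + 840 μL = 960 μL total → factor 960/120 = 8
Step 4: 420 μL + 3300 μL = 3720 μL total → factor 3720/420 = 8.8571
Dilution factor through solution 4 = 8 × 242.35 × 8 × 8.8571 = 1.3738 × 10^5
[solution 4] = 2.50 mM / 1.3738 × 10^5 = 1.820 × 10^-5 mM = 18.2 nM

18.2 nM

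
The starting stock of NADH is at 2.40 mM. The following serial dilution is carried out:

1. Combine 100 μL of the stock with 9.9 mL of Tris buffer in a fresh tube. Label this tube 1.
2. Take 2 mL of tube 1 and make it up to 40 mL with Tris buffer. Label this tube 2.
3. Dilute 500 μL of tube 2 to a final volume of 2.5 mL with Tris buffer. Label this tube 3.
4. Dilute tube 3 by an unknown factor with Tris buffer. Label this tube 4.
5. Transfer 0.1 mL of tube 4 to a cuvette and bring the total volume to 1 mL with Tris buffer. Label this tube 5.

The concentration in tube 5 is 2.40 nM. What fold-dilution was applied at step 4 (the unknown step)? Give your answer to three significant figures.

Step 1: 100 μL + 9.9 mL = 10000 μL total → factor 10000/100 = 100
Step 2: 2 mL brought to 40 mL → factor 40/2 = 20
Step 3: 500 μL brought to 2.5 mL → factor 2500/500 = 5
Step 4: unknown factor x
Step 5: 0.1 mL brought to 1 mL → factor 1/0.1 = 10
Product of known-step factors = 1 × 10^5
Overall factor = 2.40 mM / (2.40 nM) = 1 × 10^6
x = 1 × 10^6 / 1 × 10^5 = 10.0

10.0-fold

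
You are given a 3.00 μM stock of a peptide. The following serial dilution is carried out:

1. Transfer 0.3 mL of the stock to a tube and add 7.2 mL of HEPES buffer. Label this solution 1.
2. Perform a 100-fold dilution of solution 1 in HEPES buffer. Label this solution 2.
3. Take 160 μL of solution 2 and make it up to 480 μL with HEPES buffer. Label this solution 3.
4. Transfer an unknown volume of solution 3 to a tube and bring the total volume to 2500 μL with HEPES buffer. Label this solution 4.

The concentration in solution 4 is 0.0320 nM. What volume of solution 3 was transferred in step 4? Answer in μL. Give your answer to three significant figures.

200 μL

Step 1: 0.3 mL + 7.2 mL = 7.5 mL total → factor 7.5/0.3 = 25
Step 2: 100-fold → factor 100
Step 3: 160 μL brought to 480 μL → factor 480/160 = 3
Step 4: v brought to 2500 μL → factor = 2500 μL/v
Product of known-step factors = 7500
Overall factor = 3.00 μM / (0.0320 nM) = 93750
Step-4 factor = 93750 / 7500 = 12.5
v = 2500 μL / 12.5 = 200 μL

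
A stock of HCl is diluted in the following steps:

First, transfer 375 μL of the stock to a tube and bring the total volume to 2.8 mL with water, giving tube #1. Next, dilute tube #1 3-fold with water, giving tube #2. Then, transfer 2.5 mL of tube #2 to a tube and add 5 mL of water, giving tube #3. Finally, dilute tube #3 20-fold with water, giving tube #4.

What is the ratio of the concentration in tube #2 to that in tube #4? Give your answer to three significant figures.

60.0

Step 1: 375 μL brought to 2.8 mL → factor 2800/375 = 7.4667
Step 2: 3-fold → factor 3
Step 3: 2.5 mL + 5 mL = 7.5 mL total → factor 7.5/2.5 = 3
Step 4: 20-fold → factor 20
Dilution factor to tube #2 = 22.4; to tube #4 = 1344
[tube #2]/[tube #4] = (factor to tube #4)/(factor to tube #2) = 1344/22.4 = 60.0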